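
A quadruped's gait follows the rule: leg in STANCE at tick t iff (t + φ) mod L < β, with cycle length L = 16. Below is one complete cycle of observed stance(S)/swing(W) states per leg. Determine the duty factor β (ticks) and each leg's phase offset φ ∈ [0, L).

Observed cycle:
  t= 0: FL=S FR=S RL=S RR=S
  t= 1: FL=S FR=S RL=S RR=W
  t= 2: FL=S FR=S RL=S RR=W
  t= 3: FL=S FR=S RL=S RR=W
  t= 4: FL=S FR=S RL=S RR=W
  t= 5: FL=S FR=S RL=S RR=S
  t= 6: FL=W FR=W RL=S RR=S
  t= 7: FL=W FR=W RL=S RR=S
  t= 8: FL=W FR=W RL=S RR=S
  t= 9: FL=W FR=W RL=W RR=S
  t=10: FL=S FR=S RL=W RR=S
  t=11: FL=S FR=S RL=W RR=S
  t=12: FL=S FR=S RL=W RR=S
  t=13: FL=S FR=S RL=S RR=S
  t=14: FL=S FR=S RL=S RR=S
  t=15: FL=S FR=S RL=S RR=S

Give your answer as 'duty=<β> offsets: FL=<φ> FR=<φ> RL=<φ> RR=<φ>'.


duty β = stance ticks per leg = 12
FL: stance ticks = 12; W→S at t=10 → φ=6
FR: stance ticks = 12; W→S at t=10 → φ=6
RL: stance ticks = 12; W→S at t=13 → φ=3
RR: stance ticks = 12; W→S at t=5 → φ=11

duty=12 offsets: FL=6 FR=6 RL=3 RR=11


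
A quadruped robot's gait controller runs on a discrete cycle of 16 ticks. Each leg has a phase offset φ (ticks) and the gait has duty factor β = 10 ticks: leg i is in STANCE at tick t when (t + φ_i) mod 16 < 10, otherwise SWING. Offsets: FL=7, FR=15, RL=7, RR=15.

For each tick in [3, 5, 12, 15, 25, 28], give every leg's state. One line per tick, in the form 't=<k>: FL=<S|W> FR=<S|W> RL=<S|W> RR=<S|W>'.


t=3: phase=(10,2,10,2) vs β=10 → FL=W FR=S RL=W RR=S
t=5: phase=(12,4,12,4) vs β=10 → FL=W FR=S RL=W RR=S
t=12: phase=(3,11,3,11) vs β=10 → FL=S FR=W RL=S RR=W
t=15: phase=(6,14,6,14) vs β=10 → FL=S FR=W RL=S RR=W
t=25: phase=(0,8,0,8) vs β=10 → FL=S FR=S RL=S RR=S
t=28: phase=(3,11,3,11) vs β=10 → FL=S FR=W RL=S RR=W

t=3: FL=W FR=S RL=W RR=S
t=5: FL=W FR=S RL=W RR=S
t=12: FL=S FR=W RL=S RR=W
t=15: FL=S FR=W RL=S RR=W
t=25: FL=S FR=S RL=S RR=S
t=28: FL=S FR=W RL=S RR=W


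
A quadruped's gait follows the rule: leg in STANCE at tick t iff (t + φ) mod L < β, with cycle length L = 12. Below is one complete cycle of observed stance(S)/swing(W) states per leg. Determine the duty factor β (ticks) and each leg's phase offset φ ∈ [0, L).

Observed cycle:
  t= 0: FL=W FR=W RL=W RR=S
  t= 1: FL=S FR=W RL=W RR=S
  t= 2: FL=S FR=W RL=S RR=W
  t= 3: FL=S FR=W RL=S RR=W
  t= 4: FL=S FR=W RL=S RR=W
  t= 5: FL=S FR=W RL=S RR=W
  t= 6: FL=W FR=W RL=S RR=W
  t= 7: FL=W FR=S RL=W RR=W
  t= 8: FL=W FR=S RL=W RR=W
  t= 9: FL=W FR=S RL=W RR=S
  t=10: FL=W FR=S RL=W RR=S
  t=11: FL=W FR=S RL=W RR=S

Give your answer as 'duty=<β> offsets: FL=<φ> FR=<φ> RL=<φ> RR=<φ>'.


duty=5 offsets: FL=11 FR=5 RL=10 RR=3

duty β = stance ticks per leg = 5
FL: stance ticks = 5; W→S at t=1 → φ=11
FR: stance ticks = 5; W→S at t=7 → φ=5
RL: stance ticks = 5; W→S at t=2 → φ=10
RR: stance ticks = 5; W→S at t=9 → φ=3


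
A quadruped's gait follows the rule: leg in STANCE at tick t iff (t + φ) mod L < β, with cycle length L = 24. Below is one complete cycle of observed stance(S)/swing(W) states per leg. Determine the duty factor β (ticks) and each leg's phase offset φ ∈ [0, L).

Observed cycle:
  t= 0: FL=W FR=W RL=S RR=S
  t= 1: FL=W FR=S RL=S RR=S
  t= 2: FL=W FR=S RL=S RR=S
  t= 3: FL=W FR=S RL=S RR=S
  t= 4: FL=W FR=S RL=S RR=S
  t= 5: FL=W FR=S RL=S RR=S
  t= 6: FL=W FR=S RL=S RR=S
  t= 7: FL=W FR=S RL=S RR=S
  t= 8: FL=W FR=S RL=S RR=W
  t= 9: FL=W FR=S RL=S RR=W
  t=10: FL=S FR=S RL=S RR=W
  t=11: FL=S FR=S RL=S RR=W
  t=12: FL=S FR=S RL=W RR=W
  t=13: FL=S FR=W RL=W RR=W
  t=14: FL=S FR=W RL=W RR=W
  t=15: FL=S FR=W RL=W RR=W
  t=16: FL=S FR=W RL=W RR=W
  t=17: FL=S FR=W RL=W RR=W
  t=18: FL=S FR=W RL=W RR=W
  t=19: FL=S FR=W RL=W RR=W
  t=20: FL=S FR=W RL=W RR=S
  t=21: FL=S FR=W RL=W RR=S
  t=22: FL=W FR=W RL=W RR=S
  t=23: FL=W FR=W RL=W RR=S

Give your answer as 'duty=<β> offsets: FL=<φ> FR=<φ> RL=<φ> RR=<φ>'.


duty=12 offsets: FL=14 FR=23 RL=0 RR=4

duty β = stance ticks per leg = 12
FL: stance ticks = 12; W→S at t=10 → φ=14
FR: stance ticks = 12; W→S at t=1 → φ=23
RL: stance ticks = 12; W→S at t=0 → φ=0
RR: stance ticks = 12; W→S at t=20 → φ=4


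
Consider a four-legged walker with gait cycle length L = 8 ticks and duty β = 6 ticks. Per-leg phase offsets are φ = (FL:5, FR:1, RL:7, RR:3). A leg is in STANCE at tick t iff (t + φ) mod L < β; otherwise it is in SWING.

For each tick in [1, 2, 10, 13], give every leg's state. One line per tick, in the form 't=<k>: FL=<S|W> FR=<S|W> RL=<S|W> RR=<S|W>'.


t=1: phase=(6,2,0,4) vs β=6 → FL=W FR=S RL=S RR=S
t=2: phase=(7,3,1,5) vs β=6 → FL=W FR=S RL=S RR=S
t=10: phase=(7,3,1,5) vs β=6 → FL=W FR=S RL=S RR=S
t=13: phase=(2,6,4,0) vs β=6 → FL=S FR=W RL=S RR=S

t=1: FL=W FR=S RL=S RR=S
t=2: FL=W FR=S RL=S RR=S
t=10: FL=W FR=S RL=S RR=S
t=13: FL=S FR=W RL=S RR=S


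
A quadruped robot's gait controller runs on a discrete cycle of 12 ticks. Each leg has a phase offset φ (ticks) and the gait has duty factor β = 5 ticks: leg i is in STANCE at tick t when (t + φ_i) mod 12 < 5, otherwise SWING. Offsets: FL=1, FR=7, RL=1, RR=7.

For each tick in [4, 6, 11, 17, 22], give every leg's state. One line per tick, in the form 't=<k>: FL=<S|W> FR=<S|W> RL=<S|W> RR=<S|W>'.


t=4: FL=W FR=W RL=W RR=W
t=6: FL=W FR=S RL=W RR=S
t=11: FL=S FR=W RL=S RR=W
t=17: FL=W FR=S RL=W RR=S
t=22: FL=W FR=W RL=W RR=W

t=4: phase=(5,11,5,11) vs β=5 → FL=W FR=W RL=W RR=W
t=6: phase=(7,1,7,1) vs β=5 → FL=W FR=S RL=W RR=S
t=11: phase=(0,6,0,6) vs β=5 → FL=S FR=W RL=S RR=W
t=17: phase=(6,0,6,0) vs β=5 → FL=W FR=S RL=W RR=S
t=22: phase=(11,5,11,5) vs β=5 → FL=W FR=W RL=W RR=W


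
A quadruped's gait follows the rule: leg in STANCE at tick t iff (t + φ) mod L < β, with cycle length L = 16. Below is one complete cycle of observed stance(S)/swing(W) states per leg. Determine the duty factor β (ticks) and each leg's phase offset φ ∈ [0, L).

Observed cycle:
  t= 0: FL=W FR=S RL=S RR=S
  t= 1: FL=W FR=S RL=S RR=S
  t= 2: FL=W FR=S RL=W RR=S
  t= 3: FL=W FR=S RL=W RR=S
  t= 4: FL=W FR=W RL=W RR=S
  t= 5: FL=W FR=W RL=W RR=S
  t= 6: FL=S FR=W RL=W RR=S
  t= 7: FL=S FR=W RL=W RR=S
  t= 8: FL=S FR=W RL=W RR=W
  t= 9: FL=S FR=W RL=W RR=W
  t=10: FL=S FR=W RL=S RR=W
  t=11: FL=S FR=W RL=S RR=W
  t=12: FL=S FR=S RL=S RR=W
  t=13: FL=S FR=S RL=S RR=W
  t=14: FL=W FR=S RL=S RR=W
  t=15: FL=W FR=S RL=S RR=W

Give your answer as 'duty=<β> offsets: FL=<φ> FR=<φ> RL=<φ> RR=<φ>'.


duty=8 offsets: FL=10 FR=4 RL=6 RR=0

duty β = stance ticks per leg = 8
FL: stance ticks = 8; W→S at t=6 → φ=10
FR: stance ticks = 8; W→S at t=12 → φ=4
RL: stance ticks = 8; W→S at t=10 → φ=6
RR: stance ticks = 8; W→S at t=0 → φ=0


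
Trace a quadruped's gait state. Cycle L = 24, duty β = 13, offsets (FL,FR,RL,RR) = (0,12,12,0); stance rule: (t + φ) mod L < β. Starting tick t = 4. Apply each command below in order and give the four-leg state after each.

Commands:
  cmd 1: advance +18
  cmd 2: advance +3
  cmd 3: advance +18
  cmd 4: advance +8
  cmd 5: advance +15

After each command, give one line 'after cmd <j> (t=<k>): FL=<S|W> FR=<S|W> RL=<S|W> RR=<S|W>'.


after cmd 1 (t=22): FL=W FR=S RL=S RR=W
after cmd 2 (t=25): FL=S FR=W RL=W RR=S
after cmd 3 (t=43): FL=W FR=S RL=S RR=W
after cmd 4 (t=51): FL=S FR=W RL=W RR=S
after cmd 5 (t=66): FL=W FR=S RL=S RR=W

start t=4: FL=S FR=W RL=W RR=S
cmd 1: advance +18 → t=22, phase=(22,10,10,22) → FL=W FR=S RL=S RR=W
cmd 2: advance +3 → t=25, phase=(1,13,13,1) → FL=S FR=W RL=W RR=S
cmd 3: advance +18 → t=43, phase=(19,7,7,19) → FL=W FR=S RL=S RR=W
cmd 4: advance +8 → t=51, phase=(3,15,15,3) → FL=S FR=W RL=W RR=S
cmd 5: advance +15 → t=66, phase=(18,6,6,18) → FL=W FR=S RL=S RR=W


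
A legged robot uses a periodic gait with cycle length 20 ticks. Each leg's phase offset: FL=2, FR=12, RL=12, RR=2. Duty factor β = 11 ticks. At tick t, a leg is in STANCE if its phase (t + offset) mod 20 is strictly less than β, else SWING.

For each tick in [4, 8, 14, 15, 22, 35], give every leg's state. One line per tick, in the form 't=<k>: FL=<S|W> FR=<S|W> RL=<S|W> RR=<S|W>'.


t=4: FL=S FR=W RL=W RR=S
t=8: FL=S FR=S RL=S RR=S
t=14: FL=W FR=S RL=S RR=W
t=15: FL=W FR=S RL=S RR=W
t=22: FL=S FR=W RL=W RR=S
t=35: FL=W FR=S RL=S RR=W

t=4: phase=(6,16,16,6) vs β=11 → FL=S FR=W RL=W RR=S
t=8: phase=(10,0,0,10) vs β=11 → FL=S FR=S RL=S RR=S
t=14: phase=(16,6,6,16) vs β=11 → FL=W FR=S RL=S RR=W
t=15: phase=(17,7,7,17) vs β=11 → FL=W FR=S RL=S RR=W
t=22: phase=(4,14,14,4) vs β=11 → FL=S FR=W RL=W RR=S
t=35: phase=(17,7,7,17) vs β=11 → FL=W FR=S RL=S RR=W


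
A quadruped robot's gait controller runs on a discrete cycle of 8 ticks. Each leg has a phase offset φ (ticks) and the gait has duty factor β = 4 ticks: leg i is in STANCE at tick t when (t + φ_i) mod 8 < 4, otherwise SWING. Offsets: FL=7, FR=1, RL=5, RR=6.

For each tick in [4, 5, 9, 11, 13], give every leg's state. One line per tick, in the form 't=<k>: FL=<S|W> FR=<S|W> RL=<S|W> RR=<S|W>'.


t=4: FL=S FR=W RL=S RR=S
t=5: FL=W FR=W RL=S RR=S
t=9: FL=S FR=S RL=W RR=W
t=11: FL=S FR=W RL=S RR=S
t=13: FL=W FR=W RL=S RR=S

t=4: phase=(3,5,1,2) vs β=4 → FL=S FR=W RL=S RR=S
t=5: phase=(4,6,2,3) vs β=4 → FL=W FR=W RL=S RR=S
t=9: phase=(0,2,6,7) vs β=4 → FL=S FR=S RL=W RR=W
t=11: phase=(2,4,0,1) vs β=4 → FL=S FR=W RL=S RR=S
t=13: phase=(4,6,2,3) vs β=4 → FL=W FR=W RL=S RR=S


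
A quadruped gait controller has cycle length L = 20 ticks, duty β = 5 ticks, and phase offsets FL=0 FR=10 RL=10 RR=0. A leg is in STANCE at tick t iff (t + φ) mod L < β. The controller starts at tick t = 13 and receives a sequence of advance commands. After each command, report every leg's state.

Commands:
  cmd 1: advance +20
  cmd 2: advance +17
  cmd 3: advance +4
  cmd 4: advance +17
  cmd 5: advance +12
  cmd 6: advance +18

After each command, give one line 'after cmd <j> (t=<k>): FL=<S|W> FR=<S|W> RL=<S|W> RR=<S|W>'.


after cmd 1 (t=33): FL=W FR=S RL=S RR=W
after cmd 2 (t=50): FL=W FR=S RL=S RR=W
after cmd 3 (t=54): FL=W FR=S RL=S RR=W
after cmd 4 (t=71): FL=W FR=S RL=S RR=W
after cmd 5 (t=83): FL=S FR=W RL=W RR=S
after cmd 6 (t=101): FL=S FR=W RL=W RR=S

start t=13: FL=W FR=S RL=S RR=W
cmd 1: advance +20 → t=33, phase=(13,3,3,13) → FL=W FR=S RL=S RR=W
cmd 2: advance +17 → t=50, phase=(10,0,0,10) → FL=W FR=S RL=S RR=W
cmd 3: advance +4 → t=54, phase=(14,4,4,14) → FL=W FR=S RL=S RR=W
cmd 4: advance +17 → t=71, phase=(11,1,1,11) → FL=W FR=S RL=S RR=W
cmd 5: advance +12 → t=83, phase=(3,13,13,3) → FL=S FR=W RL=W RR=S
cmd 6: advance +18 → t=101, phase=(1,11,11,1) → FL=S FR=W RL=W RR=S


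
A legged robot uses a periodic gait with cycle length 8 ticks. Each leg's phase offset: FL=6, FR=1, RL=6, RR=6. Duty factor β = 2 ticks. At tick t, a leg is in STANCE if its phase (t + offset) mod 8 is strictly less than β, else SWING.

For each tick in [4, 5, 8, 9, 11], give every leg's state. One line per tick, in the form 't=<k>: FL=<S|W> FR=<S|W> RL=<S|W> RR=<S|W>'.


t=4: FL=W FR=W RL=W RR=W
t=5: FL=W FR=W RL=W RR=W
t=8: FL=W FR=S RL=W RR=W
t=9: FL=W FR=W RL=W RR=W
t=11: FL=S FR=W RL=S RR=S

t=4: phase=(2,5,2,2) vs β=2 → FL=W FR=W RL=W RR=W
t=5: phase=(3,6,3,3) vs β=2 → FL=W FR=W RL=W RR=W
t=8: phase=(6,1,6,6) vs β=2 → FL=W FR=S RL=W RR=W
t=9: phase=(7,2,7,7) vs β=2 → FL=W FR=W RL=W RR=W
t=11: phase=(1,4,1,1) vs β=2 → FL=S FR=W RL=S RR=S


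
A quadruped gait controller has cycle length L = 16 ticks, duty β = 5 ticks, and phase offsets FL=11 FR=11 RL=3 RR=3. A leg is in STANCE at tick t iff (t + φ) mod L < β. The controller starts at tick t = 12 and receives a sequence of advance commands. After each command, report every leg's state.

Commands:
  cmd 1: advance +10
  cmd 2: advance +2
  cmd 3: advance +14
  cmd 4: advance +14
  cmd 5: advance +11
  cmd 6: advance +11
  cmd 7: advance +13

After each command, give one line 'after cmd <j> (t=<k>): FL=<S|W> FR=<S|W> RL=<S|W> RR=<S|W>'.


after cmd 1 (t=22): FL=S FR=S RL=W RR=W
after cmd 2 (t=24): FL=S FR=S RL=W RR=W
after cmd 3 (t=38): FL=S FR=S RL=W RR=W
after cmd 4 (t=52): FL=W FR=W RL=W RR=W
after cmd 5 (t=63): FL=W FR=W RL=S RR=S
after cmd 6 (t=74): FL=W FR=W RL=W RR=W
after cmd 7 (t=87): FL=S FR=S RL=W RR=W

start t=12: FL=W FR=W RL=W RR=W
cmd 1: advance +10 → t=22, phase=(1,1,9,9) → FL=S FR=S RL=W RR=W
cmd 2: advance +2 → t=24, phase=(3,3,11,11) → FL=S FR=S RL=W RR=W
cmd 3: advance +14 → t=38, phase=(1,1,9,9) → FL=S FR=S RL=W RR=W
cmd 4: advance +14 → t=52, phase=(15,15,7,7) → FL=W FR=W RL=W RR=W
cmd 5: advance +11 → t=63, phase=(10,10,2,2) → FL=W FR=W RL=S RR=S
cmd 6: advance +11 → t=74, phase=(5,5,13,13) → FL=W FR=W RL=W RR=W
cmd 7: advance +13 → t=87, phase=(2,2,10,10) → FL=S FR=S RL=W RR=W


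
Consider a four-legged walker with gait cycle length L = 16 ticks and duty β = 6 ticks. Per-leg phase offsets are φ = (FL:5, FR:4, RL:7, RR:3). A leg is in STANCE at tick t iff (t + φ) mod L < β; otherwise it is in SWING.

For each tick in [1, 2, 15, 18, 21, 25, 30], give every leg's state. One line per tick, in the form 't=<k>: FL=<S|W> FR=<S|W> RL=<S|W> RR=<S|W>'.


t=1: phase=(6,5,8,4) vs β=6 → FL=W FR=S RL=W RR=S
t=2: phase=(7,6,9,5) vs β=6 → FL=W FR=W RL=W RR=S
t=15: phase=(4,3,6,2) vs β=6 → FL=S FR=S RL=W RR=S
t=18: phase=(7,6,9,5) vs β=6 → FL=W FR=W RL=W RR=S
t=21: phase=(10,9,12,8) vs β=6 → FL=W FR=W RL=W RR=W
t=25: phase=(14,13,0,12) vs β=6 → FL=W FR=W RL=S RR=W
t=30: phase=(3,2,5,1) vs β=6 → FL=S FR=S RL=S RR=S

t=1: FL=W FR=S RL=W RR=S
t=2: FL=W FR=W RL=W RR=S
t=15: FL=S FR=S RL=W RR=S
t=18: FL=W FR=W RL=W RR=S
t=21: FL=W FR=W RL=W RR=W
t=25: FL=W FR=W RL=S RR=W
t=30: FL=S FR=S RL=S RR=S


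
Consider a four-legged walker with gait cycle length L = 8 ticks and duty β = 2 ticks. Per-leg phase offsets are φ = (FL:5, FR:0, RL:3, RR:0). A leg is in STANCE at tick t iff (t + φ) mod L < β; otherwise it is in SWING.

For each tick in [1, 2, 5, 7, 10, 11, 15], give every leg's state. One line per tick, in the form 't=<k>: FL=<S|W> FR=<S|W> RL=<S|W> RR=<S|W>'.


t=1: phase=(6,1,4,1) vs β=2 → FL=W FR=S RL=W RR=S
t=2: phase=(7,2,5,2) vs β=2 → FL=W FR=W RL=W RR=W
t=5: phase=(2,5,0,5) vs β=2 → FL=W FR=W RL=S RR=W
t=7: phase=(4,7,2,7) vs β=2 → FL=W FR=W RL=W RR=W
t=10: phase=(7,2,5,2) vs β=2 → FL=W FR=W RL=W RR=W
t=11: phase=(0,3,6,3) vs β=2 → FL=S FR=W RL=W RR=W
t=15: phase=(4,7,2,7) vs β=2 → FL=W FR=W RL=W RR=W

t=1: FL=W FR=S RL=W RR=S
t=2: FL=W FR=W RL=W RR=W
t=5: FL=W FR=W RL=S RR=W
t=7: FL=W FR=W RL=W RR=W
t=10: FL=W FR=W RL=W RR=W
t=11: FL=S FR=W RL=W RR=W
t=15: FL=W FR=W RL=W RR=W


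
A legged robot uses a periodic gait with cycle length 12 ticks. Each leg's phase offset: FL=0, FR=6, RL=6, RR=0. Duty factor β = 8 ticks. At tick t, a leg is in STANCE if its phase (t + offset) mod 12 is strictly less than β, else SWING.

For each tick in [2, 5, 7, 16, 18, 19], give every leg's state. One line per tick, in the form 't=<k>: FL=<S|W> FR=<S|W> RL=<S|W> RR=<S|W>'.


t=2: phase=(2,8,8,2) vs β=8 → FL=S FR=W RL=W RR=S
t=5: phase=(5,11,11,5) vs β=8 → FL=S FR=W RL=W RR=S
t=7: phase=(7,1,1,7) vs β=8 → FL=S FR=S RL=S RR=S
t=16: phase=(4,10,10,4) vs β=8 → FL=S FR=W RL=W RR=S
t=18: phase=(6,0,0,6) vs β=8 → FL=S FR=S RL=S RR=S
t=19: phase=(7,1,1,7) vs β=8 → FL=S FR=S RL=S RR=S

t=2: FL=S FR=W RL=W RR=S
t=5: FL=S FR=W RL=W RR=S
t=7: FL=S FR=S RL=S RR=S
t=16: FL=S FR=W RL=W RR=S
t=18: FL=S FR=S RL=S RR=S
t=19: FL=S FR=S RL=S RR=S


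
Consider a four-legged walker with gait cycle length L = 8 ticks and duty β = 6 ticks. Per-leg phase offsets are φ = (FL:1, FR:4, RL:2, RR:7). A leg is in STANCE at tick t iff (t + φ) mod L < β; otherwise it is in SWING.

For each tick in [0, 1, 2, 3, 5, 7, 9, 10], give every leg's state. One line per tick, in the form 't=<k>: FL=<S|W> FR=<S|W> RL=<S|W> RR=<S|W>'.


t=0: FL=S FR=S RL=S RR=W
t=1: FL=S FR=S RL=S RR=S
t=2: FL=S FR=W RL=S RR=S
t=3: FL=S FR=W RL=S RR=S
t=5: FL=W FR=S RL=W RR=S
t=7: FL=S FR=S RL=S RR=W
t=9: FL=S FR=S RL=S RR=S
t=10: FL=S FR=W RL=S RR=S

t=0: phase=(1,4,2,7) vs β=6 → FL=S FR=S RL=S RR=W
t=1: phase=(2,5,3,0) vs β=6 → FL=S FR=S RL=S RR=S
t=2: phase=(3,6,4,1) vs β=6 → FL=S FR=W RL=S RR=S
t=3: phase=(4,7,5,2) vs β=6 → FL=S FR=W RL=S RR=S
t=5: phase=(6,1,7,4) vs β=6 → FL=W FR=S RL=W RR=S
t=7: phase=(0,3,1,6) vs β=6 → FL=S FR=S RL=S RR=W
t=9: phase=(2,5,3,0) vs β=6 → FL=S FR=S RL=S RR=S
t=10: phase=(3,6,4,1) vs β=6 → FL=S FR=W RL=S RR=S


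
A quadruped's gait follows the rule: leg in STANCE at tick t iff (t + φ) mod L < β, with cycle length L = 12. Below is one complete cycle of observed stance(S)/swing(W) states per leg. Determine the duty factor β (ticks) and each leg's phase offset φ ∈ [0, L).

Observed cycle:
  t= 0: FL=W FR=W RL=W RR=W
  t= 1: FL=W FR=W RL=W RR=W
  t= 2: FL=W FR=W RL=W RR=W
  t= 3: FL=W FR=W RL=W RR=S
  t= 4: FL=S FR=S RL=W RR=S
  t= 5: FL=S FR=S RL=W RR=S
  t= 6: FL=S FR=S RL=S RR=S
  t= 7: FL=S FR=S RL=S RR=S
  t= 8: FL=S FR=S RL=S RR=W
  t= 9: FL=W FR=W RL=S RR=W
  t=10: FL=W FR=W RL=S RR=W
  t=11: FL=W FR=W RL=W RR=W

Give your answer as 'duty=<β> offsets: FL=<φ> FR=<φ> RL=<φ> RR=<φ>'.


duty β = stance ticks per leg = 5
FL: stance ticks = 5; W→S at t=4 → φ=8
FR: stance ticks = 5; W→S at t=4 → φ=8
RL: stance ticks = 5; W→S at t=6 → φ=6
RR: stance ticks = 5; W→S at t=3 → φ=9

duty=5 offsets: FL=8 FR=8 RL=6 RR=9


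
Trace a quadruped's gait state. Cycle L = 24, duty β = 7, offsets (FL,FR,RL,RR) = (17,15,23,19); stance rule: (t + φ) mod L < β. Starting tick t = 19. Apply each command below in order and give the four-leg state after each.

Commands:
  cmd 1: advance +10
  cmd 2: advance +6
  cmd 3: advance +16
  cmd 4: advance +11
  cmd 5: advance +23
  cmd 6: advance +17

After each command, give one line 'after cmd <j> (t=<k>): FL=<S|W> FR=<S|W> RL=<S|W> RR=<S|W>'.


after cmd 1 (t=29): FL=W FR=W RL=S RR=S
after cmd 2 (t=35): FL=S FR=S RL=W RR=S
after cmd 3 (t=51): FL=W FR=W RL=S RR=W
after cmd 4 (t=62): FL=W FR=S RL=W RR=W
after cmd 5 (t=85): FL=S FR=S RL=W RR=W
after cmd 6 (t=102): FL=W FR=W RL=S RR=S

start t=19: FL=W FR=W RL=W RR=W
cmd 1: advance +10 → t=29, phase=(22,20,4,0) → FL=W FR=W RL=S RR=S
cmd 2: advance +6 → t=35, phase=(4,2,10,6) → FL=S FR=S RL=W RR=S
cmd 3: advance +16 → t=51, phase=(20,18,2,22) → FL=W FR=W RL=S RR=W
cmd 4: advance +11 → t=62, phase=(7,5,13,9) → FL=W FR=S RL=W RR=W
cmd 5: advance +23 → t=85, phase=(6,4,12,8) → FL=S FR=S RL=W RR=W
cmd 6: advance +17 → t=102, phase=(23,21,5,1) → FL=W FR=W RL=S RR=S


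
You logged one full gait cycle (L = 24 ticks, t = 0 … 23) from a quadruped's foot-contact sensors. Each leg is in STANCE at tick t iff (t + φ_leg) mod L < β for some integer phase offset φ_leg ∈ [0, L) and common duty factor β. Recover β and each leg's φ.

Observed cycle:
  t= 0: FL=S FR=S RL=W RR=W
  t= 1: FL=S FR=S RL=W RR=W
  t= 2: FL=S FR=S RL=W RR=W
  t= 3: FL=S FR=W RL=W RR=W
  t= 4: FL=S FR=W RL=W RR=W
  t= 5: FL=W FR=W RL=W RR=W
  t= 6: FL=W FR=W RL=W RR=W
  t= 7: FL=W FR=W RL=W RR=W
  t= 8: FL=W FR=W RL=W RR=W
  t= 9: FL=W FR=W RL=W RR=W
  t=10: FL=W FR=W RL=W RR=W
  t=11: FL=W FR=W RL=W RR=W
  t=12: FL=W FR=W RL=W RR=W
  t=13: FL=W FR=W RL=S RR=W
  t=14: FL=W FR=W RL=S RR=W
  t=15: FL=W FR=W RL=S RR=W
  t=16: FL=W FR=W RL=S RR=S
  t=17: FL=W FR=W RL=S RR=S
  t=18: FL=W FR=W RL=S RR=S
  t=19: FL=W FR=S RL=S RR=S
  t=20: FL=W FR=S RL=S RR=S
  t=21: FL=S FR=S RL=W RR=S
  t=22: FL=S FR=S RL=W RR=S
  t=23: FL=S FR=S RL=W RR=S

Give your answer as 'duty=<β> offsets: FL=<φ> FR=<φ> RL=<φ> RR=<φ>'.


duty=8 offsets: FL=3 FR=5 RL=11 RR=8

duty β = stance ticks per leg = 8
FL: stance ticks = 8; W→S at t=21 → φ=3
FR: stance ticks = 8; W→S at t=19 → φ=5
RL: stance ticks = 8; W→S at t=13 → φ=11
RR: stance ticks = 8; W→S at t=16 → φ=8


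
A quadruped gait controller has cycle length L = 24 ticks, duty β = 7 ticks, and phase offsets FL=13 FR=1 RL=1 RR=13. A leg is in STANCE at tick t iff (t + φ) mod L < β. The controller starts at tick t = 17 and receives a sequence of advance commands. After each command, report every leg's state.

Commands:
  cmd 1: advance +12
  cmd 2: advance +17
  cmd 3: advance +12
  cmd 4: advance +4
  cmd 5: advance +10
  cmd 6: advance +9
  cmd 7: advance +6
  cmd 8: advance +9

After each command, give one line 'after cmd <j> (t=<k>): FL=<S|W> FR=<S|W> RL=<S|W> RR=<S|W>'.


after cmd 1 (t=29): FL=W FR=S RL=S RR=W
after cmd 2 (t=46): FL=W FR=W RL=W RR=W
after cmd 3 (t=58): FL=W FR=W RL=W RR=W
after cmd 4 (t=62): FL=S FR=W RL=W RR=S
after cmd 5 (t=72): FL=W FR=S RL=S RR=W
after cmd 6 (t=81): FL=W FR=W RL=W RR=W
after cmd 7 (t=87): FL=S FR=W RL=W RR=S
after cmd 8 (t=96): FL=W FR=S RL=S RR=W

start t=17: FL=S FR=W RL=W RR=S
cmd 1: advance +12 → t=29, phase=(18,6,6,18) → FL=W FR=S RL=S RR=W
cmd 2: advance +17 → t=46, phase=(11,23,23,11) → FL=W FR=W RL=W RR=W
cmd 3: advance +12 → t=58, phase=(23,11,11,23) → FL=W FR=W RL=W RR=W
cmd 4: advance +4 → t=62, phase=(3,15,15,3) → FL=S FR=W RL=W RR=S
cmd 5: advance +10 → t=72, phase=(13,1,1,13) → FL=W FR=S RL=S RR=W
cmd 6: advance +9 → t=81, phase=(22,10,10,22) → FL=W FR=W RL=W RR=W
cmd 7: advance +6 → t=87, phase=(4,16,16,4) → FL=S FR=W RL=W RR=S
cmd 8: advance +9 → t=96, phase=(13,1,1,13) → FL=W FR=S RL=S RR=W


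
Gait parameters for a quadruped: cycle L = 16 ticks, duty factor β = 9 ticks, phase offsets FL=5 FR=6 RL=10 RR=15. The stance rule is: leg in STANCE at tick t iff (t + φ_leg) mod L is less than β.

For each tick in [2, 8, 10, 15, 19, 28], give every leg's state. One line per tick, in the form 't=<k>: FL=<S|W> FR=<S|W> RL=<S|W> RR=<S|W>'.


t=2: phase=(7,8,12,1) vs β=9 → FL=S FR=S RL=W RR=S
t=8: phase=(13,14,2,7) vs β=9 → FL=W FR=W RL=S RR=S
t=10: phase=(15,0,4,9) vs β=9 → FL=W FR=S RL=S RR=W
t=15: phase=(4,5,9,14) vs β=9 → FL=S FR=S RL=W RR=W
t=19: phase=(8,9,13,2) vs β=9 → FL=S FR=W RL=W RR=S
t=28: phase=(1,2,6,11) vs β=9 → FL=S FR=S RL=S RR=W

t=2: FL=S FR=S RL=W RR=S
t=8: FL=W FR=W RL=S RR=S
t=10: FL=W FR=S RL=S RR=W
t=15: FL=S FR=S RL=W RR=W
t=19: FL=S FR=W RL=W RR=S
t=28: FL=S FR=S RL=S RR=W


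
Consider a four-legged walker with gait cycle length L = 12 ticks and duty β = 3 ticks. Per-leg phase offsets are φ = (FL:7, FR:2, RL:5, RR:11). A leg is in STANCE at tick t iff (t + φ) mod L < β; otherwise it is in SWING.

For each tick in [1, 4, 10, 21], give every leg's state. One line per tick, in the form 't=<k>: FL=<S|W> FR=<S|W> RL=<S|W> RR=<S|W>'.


t=1: FL=W FR=W RL=W RR=S
t=4: FL=W FR=W RL=W RR=W
t=10: FL=W FR=S RL=W RR=W
t=21: FL=W FR=W RL=S RR=W

t=1: phase=(8,3,6,0) vs β=3 → FL=W FR=W RL=W RR=S
t=4: phase=(11,6,9,3) vs β=3 → FL=W FR=W RL=W RR=W
t=10: phase=(5,0,3,9) vs β=3 → FL=W FR=S RL=W RR=W
t=21: phase=(4,11,2,8) vs β=3 → FL=W FR=W RL=S RR=W


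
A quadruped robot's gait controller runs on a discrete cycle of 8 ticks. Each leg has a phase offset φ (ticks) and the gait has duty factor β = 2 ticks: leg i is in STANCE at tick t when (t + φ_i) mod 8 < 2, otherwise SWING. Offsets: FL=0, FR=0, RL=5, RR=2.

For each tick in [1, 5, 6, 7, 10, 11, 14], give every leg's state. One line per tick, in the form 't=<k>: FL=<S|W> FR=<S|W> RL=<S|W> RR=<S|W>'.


t=1: phase=(1,1,6,3) vs β=2 → FL=S FR=S RL=W RR=W
t=5: phase=(5,5,2,7) vs β=2 → FL=W FR=W RL=W RR=W
t=6: phase=(6,6,3,0) vs β=2 → FL=W FR=W RL=W RR=S
t=7: phase=(7,7,4,1) vs β=2 → FL=W FR=W RL=W RR=S
t=10: phase=(2,2,7,4) vs β=2 → FL=W FR=W RL=W RR=W
t=11: phase=(3,3,0,5) vs β=2 → FL=W FR=W RL=S RR=W
t=14: phase=(6,6,3,0) vs β=2 → FL=W FR=W RL=W RR=S

t=1: FL=S FR=S RL=W RR=W
t=5: FL=W FR=W RL=W RR=W
t=6: FL=W FR=W RL=W RR=S
t=7: FL=W FR=W RL=W RR=S
t=10: FL=W FR=W RL=W RR=W
t=11: FL=W FR=W RL=S RR=W
t=14: FL=W FR=W RL=W RR=S


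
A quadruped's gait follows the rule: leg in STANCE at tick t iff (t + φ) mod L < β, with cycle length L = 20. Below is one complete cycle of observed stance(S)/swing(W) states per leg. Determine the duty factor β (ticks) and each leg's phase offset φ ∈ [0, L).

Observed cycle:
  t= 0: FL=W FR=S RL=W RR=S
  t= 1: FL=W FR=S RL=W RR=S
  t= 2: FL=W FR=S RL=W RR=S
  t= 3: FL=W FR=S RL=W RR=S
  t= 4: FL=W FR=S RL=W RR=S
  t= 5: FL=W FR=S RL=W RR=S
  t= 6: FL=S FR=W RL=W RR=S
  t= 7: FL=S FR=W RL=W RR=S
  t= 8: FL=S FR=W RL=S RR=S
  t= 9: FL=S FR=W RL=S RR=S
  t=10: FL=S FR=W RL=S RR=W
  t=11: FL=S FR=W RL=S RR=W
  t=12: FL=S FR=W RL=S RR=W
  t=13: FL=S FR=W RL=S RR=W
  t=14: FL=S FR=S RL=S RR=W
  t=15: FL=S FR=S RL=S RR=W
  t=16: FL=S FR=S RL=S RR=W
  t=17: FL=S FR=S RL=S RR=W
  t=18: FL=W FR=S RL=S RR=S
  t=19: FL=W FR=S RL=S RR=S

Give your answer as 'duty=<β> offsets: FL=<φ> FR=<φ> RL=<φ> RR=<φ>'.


duty β = stance ticks per leg = 12
FL: stance ticks = 12; W→S at t=6 → φ=14
FR: stance ticks = 12; W→S at t=14 → φ=6
RL: stance ticks = 12; W→S at t=8 → φ=12
RR: stance ticks = 12; W→S at t=18 → φ=2

duty=12 offsets: FL=14 FR=6 RL=12 RR=2


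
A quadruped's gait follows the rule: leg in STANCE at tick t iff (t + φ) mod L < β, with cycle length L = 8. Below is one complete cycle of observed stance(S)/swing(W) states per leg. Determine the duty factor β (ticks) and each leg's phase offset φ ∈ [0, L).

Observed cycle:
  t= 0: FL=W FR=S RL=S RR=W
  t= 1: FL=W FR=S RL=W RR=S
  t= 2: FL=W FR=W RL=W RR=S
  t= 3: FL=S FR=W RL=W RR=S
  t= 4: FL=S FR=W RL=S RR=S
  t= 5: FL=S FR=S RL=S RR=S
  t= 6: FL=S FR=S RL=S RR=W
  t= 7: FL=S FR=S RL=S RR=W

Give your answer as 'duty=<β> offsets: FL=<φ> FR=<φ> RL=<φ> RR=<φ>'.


duty=5 offsets: FL=5 FR=3 RL=4 RR=7

duty β = stance ticks per leg = 5
FL: stance ticks = 5; W→S at t=3 → φ=5
FR: stance ticks = 5; W→S at t=5 → φ=3
RL: stance ticks = 5; W→S at t=4 → φ=4
RR: stance ticks = 5; W→S at t=1 → φ=7


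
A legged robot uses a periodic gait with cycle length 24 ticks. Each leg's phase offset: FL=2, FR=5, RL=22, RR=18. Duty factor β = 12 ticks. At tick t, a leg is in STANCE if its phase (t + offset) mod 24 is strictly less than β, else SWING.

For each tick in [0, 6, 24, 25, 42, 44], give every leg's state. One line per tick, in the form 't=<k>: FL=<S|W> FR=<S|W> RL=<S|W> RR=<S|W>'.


t=0: phase=(2,5,22,18) vs β=12 → FL=S FR=S RL=W RR=W
t=6: phase=(8,11,4,0) vs β=12 → FL=S FR=S RL=S RR=S
t=24: phase=(2,5,22,18) vs β=12 → FL=S FR=S RL=W RR=W
t=25: phase=(3,6,23,19) vs β=12 → FL=S FR=S RL=W RR=W
t=42: phase=(20,23,16,12) vs β=12 → FL=W FR=W RL=W RR=W
t=44: phase=(22,1,18,14) vs β=12 → FL=W FR=S RL=W RR=W

t=0: FL=S FR=S RL=W RR=W
t=6: FL=S FR=S RL=S RR=S
t=24: FL=S FR=S RL=W RR=W
t=25: FL=S FR=S RL=W RR=W
t=42: FL=W FR=W RL=W RR=W
t=44: FL=W FR=S RL=W RR=W


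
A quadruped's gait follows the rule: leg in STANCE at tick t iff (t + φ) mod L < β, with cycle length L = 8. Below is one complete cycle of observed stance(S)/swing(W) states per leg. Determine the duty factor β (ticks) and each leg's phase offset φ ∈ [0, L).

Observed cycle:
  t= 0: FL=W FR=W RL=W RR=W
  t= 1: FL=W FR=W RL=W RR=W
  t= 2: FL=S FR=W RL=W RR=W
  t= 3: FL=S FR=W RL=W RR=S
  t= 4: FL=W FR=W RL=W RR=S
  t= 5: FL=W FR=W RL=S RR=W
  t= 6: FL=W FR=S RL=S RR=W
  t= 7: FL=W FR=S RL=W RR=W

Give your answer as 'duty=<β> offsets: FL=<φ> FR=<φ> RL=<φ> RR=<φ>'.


duty β = stance ticks per leg = 2
FL: stance ticks = 2; W→S at t=2 → φ=6
FR: stance ticks = 2; W→S at t=6 → φ=2
RL: stance ticks = 2; W→S at t=5 → φ=3
RR: stance ticks = 2; W→S at t=3 → φ=5

duty=2 offsets: FL=6 FR=2 RL=3 RR=5


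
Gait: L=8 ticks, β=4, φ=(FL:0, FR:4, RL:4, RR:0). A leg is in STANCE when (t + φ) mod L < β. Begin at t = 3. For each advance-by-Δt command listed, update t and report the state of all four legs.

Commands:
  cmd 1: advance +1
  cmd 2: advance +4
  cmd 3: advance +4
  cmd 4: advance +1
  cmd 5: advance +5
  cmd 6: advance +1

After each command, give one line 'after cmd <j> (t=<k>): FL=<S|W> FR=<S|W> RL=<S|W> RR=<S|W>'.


start t=3: FL=S FR=W RL=W RR=S
cmd 1: advance +1 → t=4, phase=(4,0,0,4) → FL=W FR=S RL=S RR=W
cmd 2: advance +4 → t=8, phase=(0,4,4,0) → FL=S FR=W RL=W RR=S
cmd 3: advance +4 → t=12, phase=(4,0,0,4) → FL=W FR=S RL=S RR=W
cmd 4: advance +1 → t=13, phase=(5,1,1,5) → FL=W FR=S RL=S RR=W
cmd 5: advance +5 → t=18, phase=(2,6,6,2) → FL=S FR=W RL=W RR=S
cmd 6: advance +1 → t=19, phase=(3,7,7,3) → FL=S FR=W RL=W RR=S

after cmd 1 (t=4): FL=W FR=S RL=S RR=W
after cmd 2 (t=8): FL=S FR=W RL=W RR=S
after cmd 3 (t=12): FL=W FR=S RL=S RR=W
after cmd 4 (t=13): FL=W FR=S RL=S RR=W
after cmd 5 (t=18): FL=S FR=W RL=W RR=S
after cmd 6 (t=19): FL=S FR=W RL=W RR=S


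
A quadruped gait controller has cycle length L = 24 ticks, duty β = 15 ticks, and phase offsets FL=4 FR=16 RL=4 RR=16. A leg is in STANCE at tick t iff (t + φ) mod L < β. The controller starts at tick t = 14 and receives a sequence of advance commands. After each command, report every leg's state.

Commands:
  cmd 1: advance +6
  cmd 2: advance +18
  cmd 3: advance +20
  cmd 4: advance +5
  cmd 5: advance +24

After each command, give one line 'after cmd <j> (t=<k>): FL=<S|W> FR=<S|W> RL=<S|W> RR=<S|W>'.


after cmd 1 (t=20): FL=S FR=S RL=S RR=S
after cmd 2 (t=38): FL=W FR=S RL=W RR=S
after cmd 3 (t=58): FL=S FR=S RL=S RR=S
after cmd 4 (t=63): FL=W FR=S RL=W RR=S
after cmd 5 (t=87): FL=W FR=S RL=W RR=S

start t=14: FL=W FR=S RL=W RR=S
cmd 1: advance +6 → t=20, phase=(0,12,0,12) → FL=S FR=S RL=S RR=S
cmd 2: advance +18 → t=38, phase=(18,6,18,6) → FL=W FR=S RL=W RR=S
cmd 3: advance +20 → t=58, phase=(14,2,14,2) → FL=S FR=S RL=S RR=S
cmd 4: advance +5 → t=63, phase=(19,7,19,7) → FL=W FR=S RL=W RR=S
cmd 5: advance +24 → t=87, phase=(19,7,19,7) → FL=W FR=S RL=W RR=S


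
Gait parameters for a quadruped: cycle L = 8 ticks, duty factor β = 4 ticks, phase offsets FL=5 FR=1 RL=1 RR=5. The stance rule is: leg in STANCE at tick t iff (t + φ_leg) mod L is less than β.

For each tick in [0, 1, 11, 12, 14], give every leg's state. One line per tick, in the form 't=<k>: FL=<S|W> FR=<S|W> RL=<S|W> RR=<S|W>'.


t=0: phase=(5,1,1,5) vs β=4 → FL=W FR=S RL=S RR=W
t=1: phase=(6,2,2,6) vs β=4 → FL=W FR=S RL=S RR=W
t=11: phase=(0,4,4,0) vs β=4 → FL=S FR=W RL=W RR=S
t=12: phase=(1,5,5,1) vs β=4 → FL=S FR=W RL=W RR=S
t=14: phase=(3,7,7,3) vs β=4 → FL=S FR=W RL=W RR=S

t=0: FL=W FR=S RL=S RR=W
t=1: FL=W FR=S RL=S RR=W
t=11: FL=S FR=W RL=W RR=S
t=12: FL=S FR=W RL=W RR=S
t=14: FL=S FR=W RL=W RR=S


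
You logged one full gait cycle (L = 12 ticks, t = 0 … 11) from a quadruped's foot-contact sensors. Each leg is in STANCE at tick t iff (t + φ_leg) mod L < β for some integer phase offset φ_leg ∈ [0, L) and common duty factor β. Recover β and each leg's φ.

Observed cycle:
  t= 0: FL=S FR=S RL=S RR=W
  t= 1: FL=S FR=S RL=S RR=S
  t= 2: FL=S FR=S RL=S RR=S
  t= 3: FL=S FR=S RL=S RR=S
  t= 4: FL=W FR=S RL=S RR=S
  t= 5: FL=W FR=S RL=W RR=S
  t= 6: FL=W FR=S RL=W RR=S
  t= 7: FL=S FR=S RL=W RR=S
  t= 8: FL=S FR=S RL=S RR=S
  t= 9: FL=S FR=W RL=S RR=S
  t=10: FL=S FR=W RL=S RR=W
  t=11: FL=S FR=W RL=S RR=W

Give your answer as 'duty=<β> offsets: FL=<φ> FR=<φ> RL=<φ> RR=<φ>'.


duty β = stance ticks per leg = 9
FL: stance ticks = 9; W→S at t=7 → φ=5
FR: stance ticks = 9; W→S at t=0 → φ=0
RL: stance ticks = 9; W→S at t=8 → φ=4
RR: stance ticks = 9; W→S at t=1 → φ=11

duty=9 offsets: FL=5 FR=0 RL=4 RR=11


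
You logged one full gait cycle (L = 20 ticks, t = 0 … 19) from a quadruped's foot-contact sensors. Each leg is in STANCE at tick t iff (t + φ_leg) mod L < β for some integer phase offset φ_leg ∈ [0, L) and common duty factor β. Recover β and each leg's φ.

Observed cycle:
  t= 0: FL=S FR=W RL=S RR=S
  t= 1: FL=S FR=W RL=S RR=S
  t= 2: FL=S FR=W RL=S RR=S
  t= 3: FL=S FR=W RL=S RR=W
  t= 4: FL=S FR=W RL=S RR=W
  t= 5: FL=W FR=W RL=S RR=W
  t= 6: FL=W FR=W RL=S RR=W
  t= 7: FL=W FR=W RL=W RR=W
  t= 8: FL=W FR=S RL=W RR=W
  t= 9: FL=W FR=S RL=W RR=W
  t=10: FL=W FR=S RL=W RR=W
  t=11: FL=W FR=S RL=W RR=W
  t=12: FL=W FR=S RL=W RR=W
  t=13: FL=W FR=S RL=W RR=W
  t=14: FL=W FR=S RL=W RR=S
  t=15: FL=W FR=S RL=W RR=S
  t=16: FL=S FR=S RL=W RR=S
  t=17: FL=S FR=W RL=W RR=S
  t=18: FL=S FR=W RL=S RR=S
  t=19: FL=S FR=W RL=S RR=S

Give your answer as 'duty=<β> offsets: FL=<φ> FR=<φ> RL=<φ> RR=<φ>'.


duty=9 offsets: FL=4 FR=12 RL=2 RR=6

duty β = stance ticks per leg = 9
FL: stance ticks = 9; W→S at t=16 → φ=4
FR: stance ticks = 9; W→S at t=8 → φ=12
RL: stance ticks = 9; W→S at t=18 → φ=2
RR: stance ticks = 9; W→S at t=14 → φ=6


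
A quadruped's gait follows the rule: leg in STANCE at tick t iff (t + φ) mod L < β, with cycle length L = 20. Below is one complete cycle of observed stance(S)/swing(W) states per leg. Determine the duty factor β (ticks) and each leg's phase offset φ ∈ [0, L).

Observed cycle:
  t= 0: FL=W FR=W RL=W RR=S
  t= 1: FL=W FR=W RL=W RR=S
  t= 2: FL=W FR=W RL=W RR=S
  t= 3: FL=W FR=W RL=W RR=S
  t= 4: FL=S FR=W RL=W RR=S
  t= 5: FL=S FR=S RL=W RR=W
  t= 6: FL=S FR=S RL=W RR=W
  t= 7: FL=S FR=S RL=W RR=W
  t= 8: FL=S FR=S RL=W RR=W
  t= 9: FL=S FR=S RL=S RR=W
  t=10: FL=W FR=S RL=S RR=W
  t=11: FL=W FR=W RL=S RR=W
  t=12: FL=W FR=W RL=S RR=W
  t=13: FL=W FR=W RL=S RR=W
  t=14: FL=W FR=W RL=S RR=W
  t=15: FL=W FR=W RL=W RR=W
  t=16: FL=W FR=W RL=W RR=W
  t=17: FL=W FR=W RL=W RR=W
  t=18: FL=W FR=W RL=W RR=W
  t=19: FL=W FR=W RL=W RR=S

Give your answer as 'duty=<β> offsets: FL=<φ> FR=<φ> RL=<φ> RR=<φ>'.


duty β = stance ticks per leg = 6
FL: stance ticks = 6; W→S at t=4 → φ=16
FR: stance ticks = 6; W→S at t=5 → φ=15
RL: stance ticks = 6; W→S at t=9 → φ=11
RR: stance ticks = 6; W→S at t=19 → φ=1

duty=6 offsets: FL=16 FR=15 RL=11 RR=1


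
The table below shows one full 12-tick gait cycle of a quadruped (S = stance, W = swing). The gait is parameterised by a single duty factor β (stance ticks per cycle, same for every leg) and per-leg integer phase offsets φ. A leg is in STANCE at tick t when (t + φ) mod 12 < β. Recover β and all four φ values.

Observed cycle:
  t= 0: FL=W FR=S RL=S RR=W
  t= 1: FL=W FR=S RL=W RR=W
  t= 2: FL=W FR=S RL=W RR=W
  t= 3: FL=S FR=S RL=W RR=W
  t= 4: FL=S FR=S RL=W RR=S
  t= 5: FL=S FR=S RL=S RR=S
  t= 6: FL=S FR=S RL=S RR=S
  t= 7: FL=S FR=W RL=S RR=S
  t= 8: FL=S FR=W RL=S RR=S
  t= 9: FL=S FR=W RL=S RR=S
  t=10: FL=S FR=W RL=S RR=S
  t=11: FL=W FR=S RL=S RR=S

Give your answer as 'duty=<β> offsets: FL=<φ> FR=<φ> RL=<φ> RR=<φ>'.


duty=8 offsets: FL=9 FR=1 RL=7 RR=8

duty β = stance ticks per leg = 8
FL: stance ticks = 8; W→S at t=3 → φ=9
FR: stance ticks = 8; W→S at t=11 → φ=1
RL: stance ticks = 8; W→S at t=5 → φ=7
RR: stance ticks = 8; W→S at t=4 → φ=8


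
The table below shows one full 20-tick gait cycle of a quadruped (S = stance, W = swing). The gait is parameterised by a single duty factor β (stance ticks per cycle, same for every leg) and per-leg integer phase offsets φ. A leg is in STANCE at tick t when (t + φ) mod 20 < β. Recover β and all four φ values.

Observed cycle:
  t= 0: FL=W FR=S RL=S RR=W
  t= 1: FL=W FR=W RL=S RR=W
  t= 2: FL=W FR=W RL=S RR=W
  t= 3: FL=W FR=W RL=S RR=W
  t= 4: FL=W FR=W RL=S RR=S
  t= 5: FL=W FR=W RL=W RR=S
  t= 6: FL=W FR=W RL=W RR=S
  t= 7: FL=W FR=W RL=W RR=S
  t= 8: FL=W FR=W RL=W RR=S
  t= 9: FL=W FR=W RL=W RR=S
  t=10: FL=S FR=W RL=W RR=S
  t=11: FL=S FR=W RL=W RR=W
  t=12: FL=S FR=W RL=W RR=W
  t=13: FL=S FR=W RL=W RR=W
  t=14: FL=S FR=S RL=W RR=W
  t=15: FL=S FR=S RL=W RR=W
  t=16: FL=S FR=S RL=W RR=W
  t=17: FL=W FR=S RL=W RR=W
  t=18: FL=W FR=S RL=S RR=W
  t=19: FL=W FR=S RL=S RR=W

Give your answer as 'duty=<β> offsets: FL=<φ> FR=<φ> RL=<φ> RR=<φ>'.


duty=7 offsets: FL=10 FR=6 RL=2 RR=16

duty β = stance ticks per leg = 7
FL: stance ticks = 7; W→S at t=10 → φ=10
FR: stance ticks = 7; W→S at t=14 → φ=6
RL: stance ticks = 7; W→S at t=18 → φ=2
RR: stance ticks = 7; W→S at t=4 → φ=16


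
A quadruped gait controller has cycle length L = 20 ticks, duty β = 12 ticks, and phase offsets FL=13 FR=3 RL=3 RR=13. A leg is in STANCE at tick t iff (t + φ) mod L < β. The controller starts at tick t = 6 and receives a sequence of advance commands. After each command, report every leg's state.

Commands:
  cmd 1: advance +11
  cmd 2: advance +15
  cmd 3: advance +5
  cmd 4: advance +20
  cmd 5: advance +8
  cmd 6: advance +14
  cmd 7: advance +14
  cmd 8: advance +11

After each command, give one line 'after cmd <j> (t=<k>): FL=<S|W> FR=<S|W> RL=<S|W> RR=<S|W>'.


start t=6: FL=W FR=S RL=S RR=W
cmd 1: advance +11 → t=17, phase=(10,0,0,10) → FL=S FR=S RL=S RR=S
cmd 2: advance +15 → t=32, phase=(5,15,15,5) → FL=S FR=W RL=W RR=S
cmd 3: advance +5 → t=37, phase=(10,0,0,10) → FL=S FR=S RL=S RR=S
cmd 4: advance +20 → t=57, phase=(10,0,0,10) → FL=S FR=S RL=S RR=S
cmd 5: advance +8 → t=65, phase=(18,8,8,18) → FL=W FR=S RL=S RR=W
cmd 6: advance +14 → t=79, phase=(12,2,2,12) → FL=W FR=S RL=S RR=W
cmd 7: advance +14 → t=93, phase=(6,16,16,6) → FL=S FR=W RL=W RR=S
cmd 8: advance +11 → t=104, phase=(17,7,7,17) → FL=W FR=S RL=S RR=W

after cmd 1 (t=17): FL=S FR=S RL=S RR=S
after cmd 2 (t=32): FL=S FR=W RL=W RR=S
after cmd 3 (t=37): FL=S FR=S RL=S RR=S
after cmd 4 (t=57): FL=S FR=S RL=S RR=S
after cmd 5 (t=65): FL=W FR=S RL=S RR=W
after cmd 6 (t=79): FL=W FR=S RL=S RR=W
after cmd 7 (t=93): FL=S FR=W RL=W RR=S
after cmd 8 (t=104): FL=W FR=S RL=S RR=W


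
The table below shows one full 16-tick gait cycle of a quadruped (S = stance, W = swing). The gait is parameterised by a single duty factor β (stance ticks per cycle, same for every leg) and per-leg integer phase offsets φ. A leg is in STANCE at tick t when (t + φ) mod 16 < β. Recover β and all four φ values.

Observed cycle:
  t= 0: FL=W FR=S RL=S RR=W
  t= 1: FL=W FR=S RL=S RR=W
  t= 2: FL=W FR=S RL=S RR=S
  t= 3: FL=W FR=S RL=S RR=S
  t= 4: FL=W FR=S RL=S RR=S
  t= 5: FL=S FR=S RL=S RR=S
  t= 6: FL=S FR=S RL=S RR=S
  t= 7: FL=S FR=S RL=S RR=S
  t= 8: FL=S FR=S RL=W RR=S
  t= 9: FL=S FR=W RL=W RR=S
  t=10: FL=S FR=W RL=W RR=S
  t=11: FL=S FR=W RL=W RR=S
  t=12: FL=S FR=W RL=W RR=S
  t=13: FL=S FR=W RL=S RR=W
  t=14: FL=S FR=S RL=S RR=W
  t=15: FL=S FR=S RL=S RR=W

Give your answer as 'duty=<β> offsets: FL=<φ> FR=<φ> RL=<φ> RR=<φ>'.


duty β = stance ticks per leg = 11
FL: stance ticks = 11; W→S at t=5 → φ=11
FR: stance ticks = 11; W→S at t=14 → φ=2
RL: stance ticks = 11; W→S at t=13 → φ=3
RR: stance ticks = 11; W→S at t=2 → φ=14

duty=11 offsets: FL=11 FR=2 RL=3 RR=14


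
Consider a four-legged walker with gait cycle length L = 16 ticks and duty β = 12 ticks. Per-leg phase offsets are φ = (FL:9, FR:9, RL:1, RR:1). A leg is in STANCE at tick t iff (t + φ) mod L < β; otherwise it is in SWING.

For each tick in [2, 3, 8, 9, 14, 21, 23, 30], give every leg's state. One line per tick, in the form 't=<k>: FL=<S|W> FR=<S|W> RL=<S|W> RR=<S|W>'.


t=2: FL=S FR=S RL=S RR=S
t=3: FL=W FR=W RL=S RR=S
t=8: FL=S FR=S RL=S RR=S
t=9: FL=S FR=S RL=S RR=S
t=14: FL=S FR=S RL=W RR=W
t=21: FL=W FR=W RL=S RR=S
t=23: FL=S FR=S RL=S RR=S
t=30: FL=S FR=S RL=W RR=W

t=2: phase=(11,11,3,3) vs β=12 → FL=S FR=S RL=S RR=S
t=3: phase=(12,12,4,4) vs β=12 → FL=W FR=W RL=S RR=S
t=8: phase=(1,1,9,9) vs β=12 → FL=S FR=S RL=S RR=S
t=9: phase=(2,2,10,10) vs β=12 → FL=S FR=S RL=S RR=S
t=14: phase=(7,7,15,15) vs β=12 → FL=S FR=S RL=W RR=W
t=21: phase=(14,14,6,6) vs β=12 → FL=W FR=W RL=S RR=S
t=23: phase=(0,0,8,8) vs β=12 → FL=S FR=S RL=S RR=S
t=30: phase=(7,7,15,15) vs β=12 → FL=S FR=S RL=W RR=W


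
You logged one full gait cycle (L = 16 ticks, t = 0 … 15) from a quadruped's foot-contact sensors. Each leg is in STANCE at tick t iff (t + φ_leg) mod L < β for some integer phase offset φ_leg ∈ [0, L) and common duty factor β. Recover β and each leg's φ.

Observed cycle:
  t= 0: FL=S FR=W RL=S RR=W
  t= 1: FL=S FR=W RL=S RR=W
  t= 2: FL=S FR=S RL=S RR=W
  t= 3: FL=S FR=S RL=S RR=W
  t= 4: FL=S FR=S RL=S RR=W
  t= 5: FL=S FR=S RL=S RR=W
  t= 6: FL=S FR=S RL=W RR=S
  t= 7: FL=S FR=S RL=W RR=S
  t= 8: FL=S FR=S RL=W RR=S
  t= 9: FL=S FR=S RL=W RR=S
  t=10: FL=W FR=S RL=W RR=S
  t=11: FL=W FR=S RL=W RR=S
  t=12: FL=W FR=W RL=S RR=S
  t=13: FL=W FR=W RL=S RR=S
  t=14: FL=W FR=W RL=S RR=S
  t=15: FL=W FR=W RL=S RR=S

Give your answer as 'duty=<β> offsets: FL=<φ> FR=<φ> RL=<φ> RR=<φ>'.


duty=10 offsets: FL=0 FR=14 RL=4 RR=10

duty β = stance ticks per leg = 10
FL: stance ticks = 10; W→S at t=0 → φ=0
FR: stance ticks = 10; W→S at t=2 → φ=14
RL: stance ticks = 10; W→S at t=12 → φ=4
RR: stance ticks = 10; W→S at t=6 → φ=10
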